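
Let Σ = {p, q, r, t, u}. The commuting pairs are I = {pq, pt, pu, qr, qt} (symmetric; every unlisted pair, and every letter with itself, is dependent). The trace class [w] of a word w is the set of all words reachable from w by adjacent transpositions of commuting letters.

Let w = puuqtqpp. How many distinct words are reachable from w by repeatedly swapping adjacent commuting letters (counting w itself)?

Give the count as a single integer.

168

piece 0:p — minimal
piece 1:u — minimal
piece 2:u rests on {1:u}
piece 3:q rests on {2:u}
piece 4:t rests on {2:u}
piece 5:q rests on {3:q}
piece 6:p rests on {0:p}
piece 7:p rests on {6:p}
minimal pieces: {0:p, 1:u}
ways to finish when only these pieces remain (= sum over removing one remaining piece with nothing left below it):
  1 left: {4}→1  {5}→1  {7}→1
  2 left: {3,5}→1  {4,5}→2  {4,7}→2  {5,7}→2  {6,7}→1
  3 left: {0,6,7}→1  {3,4,5}→3  {3,5,7}→3  {4,5,7}→6  {4,6,7}→3  {5,6,7}→3
  4 left: {0,4,6,7}→4  {0,5,6,7}→4  {2,3,4,5}→3  {3,4,5,7}→12  {3,5,6,7}→6  {4,5,6,7}→12
  5 left: {0,3,5,6,7}→10  {0,4,5,6,7}→20  {1,2,3,4,5}→3  {2,3,4,5,7}→15  {3,4,5,6,7}→30
  6 left: {0,3,4,5,6,7}→60  {1,2,3,4,5,7}→18  {2,3,4,5,6,7}→45
  placing 0:p first → 63 extensions
  placing 1:u first → 105 extensions
total linear extensions = 168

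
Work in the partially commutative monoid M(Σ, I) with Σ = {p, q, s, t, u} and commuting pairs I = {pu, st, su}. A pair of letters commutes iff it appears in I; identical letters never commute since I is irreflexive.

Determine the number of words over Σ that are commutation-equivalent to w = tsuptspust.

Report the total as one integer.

drop 0:t onto floor
drop 1:s onto floor
drop 2:u onto {0:t}
drop 3:p onto {0:t, 1:s}
drop 4:t onto {2:u, 3:p}
drop 5:s onto {3:p}
drop 6:p onto {4:t, 5:s}
drop 7:u onto {4:t}
drop 8:s onto {6:p}
drop 9:t onto {6:p, 7:u}
ground layer = {0:t, 1:s}
drop-orders for the pieces not yet dropped (sum over which currently-grounded one goes next):
  1 to go: {8} 1  {9} 1
  2 to go: {7,9} 1  {8,9} 2
  3 to go: {6,8,9} 2  {7,8,9} 3
  4 to go: {5,6,8,9} 2  {6,7,8,9} 5
  5 to go: {4,6,7,8,9} 5  {5,6,7,8,9} 7
  6 to go: {2,4,6,7,8,9} 5  {4,5,6,7,8,9} 12
  7 to go: {2,4,5,6,7,8,9} 17  {3,4,5,6,7,8,9} 12
  8 to go: {1,3,4,5,6,7,8,9} 12  {2,3,4,5,6,7,8,9} 29
  if 0:t drops first: 41 orders
  if 1:s drops first: 29 orders
heap linearizations: 70

70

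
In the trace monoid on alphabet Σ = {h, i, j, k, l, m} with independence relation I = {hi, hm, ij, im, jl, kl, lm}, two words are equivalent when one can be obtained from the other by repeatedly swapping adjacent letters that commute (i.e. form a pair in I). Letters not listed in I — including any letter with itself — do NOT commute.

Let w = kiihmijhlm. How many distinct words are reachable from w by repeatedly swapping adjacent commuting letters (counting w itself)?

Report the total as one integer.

#0=k has no predecessor
#1=i depends on [0:k]
#2=i depends on [1:i]
#3=h depends on [0:k]
#4=m depends on [0:k]
#5=i depends on [2:i]
#6=j depends on [3:h, 4:m]
#7=h depends on [6:j]
#8=l depends on [5:i, 7:h]
#9=m depends on [6:j]
sources: [0:k]
N(rest) = Σ N(rest − s) over sources s of rest; N(one piece) = 1:
  size 1 → [8]=1  [9]=1
  size 2 → [5,8]=1  [7,8]=1  [8,9]=2
  size 3 → [2,5,8]=1  [5,7,8]=2  [5,8,9]=3  [7,8,9]=3
  size 4 → [1,2,5,8]=1  [2,5,7,8]=3  [2,5,8,9]=4  [5,7,8,9]=8  [6,7,8,9]=3
  size 5 → [1,2,5,7,8]=4  [1,2,5,8,9]=5  [2,5,7,8,9]=15  [3,6,7,8,9]=3  [4,6,7,8,9]=3  [5,6,7,8,9]=11
  size 6 → [1,2,5,7,8,9]=24  [2,5,6,7,8,9]=26  [3,4,6,7,8,9]=6  [3,5,6,7,8,9]=14  [4,5,6,7,8,9]=14
  size 7 → [1,2,5,6,7,8,9]=50  [2,3,5,6,7,8,9]=40  [2,4,5,6,7,8,9]=40  [3,4,5,6,7,8,9]=34
  size 8 → [1,2,3,5,6,7,8,9]=90  [1,2,4,5,6,7,8,9]=90  [2,3,4,5,6,7,8,9]=114
  first=0(k) contributes 294

294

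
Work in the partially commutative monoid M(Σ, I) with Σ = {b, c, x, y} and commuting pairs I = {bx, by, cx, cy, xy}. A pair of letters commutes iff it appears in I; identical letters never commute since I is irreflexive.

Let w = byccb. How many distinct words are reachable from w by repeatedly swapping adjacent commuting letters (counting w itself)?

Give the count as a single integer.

piece 0:b — minimal
piece 1:y — minimal
piece 2:c rests on {0:b}
piece 3:c rests on {2:c}
piece 4:b rests on {3:c}
minimal pieces: {0:b, 1:y}
ways to finish when only these pieces remain (= sum over removing one remaining piece with nothing left below it):
  1 left: {1}→1  {4}→1
  2 left: {1,4}→2  {3,4}→1
  3 left: {1,3,4}→3  {2,3,4}→1
  placing 0:b first → 4 extensions
  placing 1:y first → 1 extensions
total linear extensions = 5

5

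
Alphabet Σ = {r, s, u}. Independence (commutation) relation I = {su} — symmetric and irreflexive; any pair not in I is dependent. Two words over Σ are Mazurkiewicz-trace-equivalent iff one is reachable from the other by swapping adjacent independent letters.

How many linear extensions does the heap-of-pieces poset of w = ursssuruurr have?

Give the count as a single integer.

4

piece 0:u — minimal
piece 1:r rests on {0:u}
piece 2:s rests on {1:r}
piece 3:s rests on {2:s}
piece 4:s rests on {3:s}
piece 5:u rests on {1:r}
piece 6:r rests on {4:s, 5:u}
piece 7:u rests on {6:r}
piece 8:u rests on {7:u}
piece 9:r rests on {8:u}
piece 10:r rests on {9:r}
minimal pieces: {0:u}
ways to finish when only these pieces remain (= sum over removing one remaining piece with nothing left below it):
  1 left: {10}→1
  2 left: {9,10}→1
  3 left: {8,9,10}→1
  4 left: {7,8,9,10}→1
  5 left: {6,7,8,9,10}→1
  6 left: {4,6,7,8,9,10}→1  {5,6,7,8,9,10}→1
  7 left: {3,4,6,7,8,9,10}→1  {4,5,6,7,8,9,10}→2
  8 left: {2,3,4,6,7,8,9,10}→1  {3,4,5,6,7,8,9,10}→3
  9 left: {2,3,4,5,6,7,8,9,10}→4
  placing 0:u first → 4 extensions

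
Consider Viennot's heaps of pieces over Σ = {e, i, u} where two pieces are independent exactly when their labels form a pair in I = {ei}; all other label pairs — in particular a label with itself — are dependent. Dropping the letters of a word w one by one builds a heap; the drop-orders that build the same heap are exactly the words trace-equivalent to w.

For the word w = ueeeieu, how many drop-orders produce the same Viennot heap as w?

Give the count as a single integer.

#0=u has no predecessor
#1=e depends on [0:u]
#2=e depends on [1:e]
#3=e depends on [2:e]
#4=i depends on [0:u]
#5=e depends on [3:e]
#6=u depends on [4:i, 5:e]
sources: [0:u]
N(rest) = Σ N(rest − s) over sources s of rest; N(one piece) = 1:
  size 1 → [6]=1
  size 2 → [4,6]=1  [5,6]=1
  size 3 → [3,5,6]=1  [4,5,6]=2
  size 4 → [2,3,5,6]=1  [3,4,5,6]=3
  size 5 → [1,2,3,5,6]=1  [2,3,4,5,6]=4
  first=0(u) contributes 5

5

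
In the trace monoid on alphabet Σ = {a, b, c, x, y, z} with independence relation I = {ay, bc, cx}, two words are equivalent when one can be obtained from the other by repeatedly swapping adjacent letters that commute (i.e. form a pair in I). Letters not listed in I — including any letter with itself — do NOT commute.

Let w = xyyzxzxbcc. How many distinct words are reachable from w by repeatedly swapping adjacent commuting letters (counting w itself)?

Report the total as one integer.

piece 0:x — minimal
piece 1:y rests on {0:x}
piece 2:y rests on {1:y}
piece 3:z rests on {2:y}
piece 4:x rests on {3:z}
piece 5:z rests on {4:x}
piece 6:x rests on {5:z}
piece 7:b rests on {6:x}
piece 8:c rests on {5:z}
piece 9:c rests on {8:c}
minimal pieces: {0:x}
ways to finish when only these pieces remain (= sum over removing one remaining piece with nothing left below it):
  1 left: {7}→1  {9}→1
  2 left: {6,7}→1  {7,9}→2  {8,9}→1
  3 left: {6,7,9}→3  {7,8,9}→3
  4 left: {6,7,8,9}→6
  5 left: {5,6,7,8,9}→6
  6 left: {4,5,6,7,8,9}→6
  7 left: {3,4,5,6,7,8,9}→6
  8 left: {2,3,4,5,6,7,8,9}→6
  placing 0:x first → 6 extensions

6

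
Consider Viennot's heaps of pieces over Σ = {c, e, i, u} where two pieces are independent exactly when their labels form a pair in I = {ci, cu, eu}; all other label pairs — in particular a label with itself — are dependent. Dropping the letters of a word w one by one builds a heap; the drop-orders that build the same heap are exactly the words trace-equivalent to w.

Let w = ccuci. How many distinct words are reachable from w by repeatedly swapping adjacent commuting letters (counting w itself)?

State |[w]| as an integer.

drop 0:c onto floor
drop 1:c onto {0:c}
drop 2:u onto floor
drop 3:c onto {1:c}
drop 4:i onto {2:u}
ground layer = {0:c, 2:u}
drop-orders for the pieces not yet dropped (sum over which currently-grounded one goes next):
  1 to go: {3} 1  {4} 1
  2 to go: {1,3} 1  {2,4} 1  {3,4} 2
  3 to go: {0,1,3} 1  {1,3,4} 3  {2,3,4} 3
  if 0:c drops first: 6 orders
  if 2:u drops first: 4 orders
heap linearizations: 10

10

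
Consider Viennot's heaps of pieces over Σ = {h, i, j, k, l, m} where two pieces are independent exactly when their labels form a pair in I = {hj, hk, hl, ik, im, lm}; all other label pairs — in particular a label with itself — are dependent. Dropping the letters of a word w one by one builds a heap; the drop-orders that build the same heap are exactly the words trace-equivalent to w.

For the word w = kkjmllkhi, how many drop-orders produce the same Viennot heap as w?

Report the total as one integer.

15

#0=k has no predecessor
#1=k depends on [0:k]
#2=j depends on [1:k]
#3=m depends on [2:j]
#4=l depends on [2:j]
#5=l depends on [4:l]
#6=k depends on [3:m, 5:l]
#7=h depends on [3:m]
#8=i depends on [5:l, 7:h]
sources: [0:k]
N(rest) = Σ N(rest − s) over sources s of rest; N(one piece) = 1:
  size 1 → [6]=1  [8]=1
  size 2 → [6,8]=2  [7,8]=1
  size 3 → [5,6,8]=2  [6,7,8]=3
  size 4 → [3,6,7,8]=3  [4,5,6,8]=2  [5,6,7,8]=5
  size 5 → [3,5,6,7,8]=8  [4,5,6,7,8]=7
  size 6 → [3,4,5,6,7,8]=15
  size 7 → [2,3,4,5,6,7,8]=15
  first=0(k) contributes 15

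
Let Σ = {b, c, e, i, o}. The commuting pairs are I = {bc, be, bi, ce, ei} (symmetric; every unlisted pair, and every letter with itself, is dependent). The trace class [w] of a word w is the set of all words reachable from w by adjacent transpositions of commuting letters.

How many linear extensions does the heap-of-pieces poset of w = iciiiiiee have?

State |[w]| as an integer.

36

#0=i has no predecessor
#1=c depends on [0:i]
#2=i depends on [1:c]
#3=i depends on [2:i]
#4=i depends on [3:i]
#5=i depends on [4:i]
#6=i depends on [5:i]
#7=e has no predecessor
#8=e depends on [7:e]
sources: [0:i, 7:e]
N(rest) = Σ N(rest − s) over sources s of rest; N(one piece) = 1:
  size 1 → [6]=1  [8]=1
  size 2 → [5,6]=1  [6,8]=2  [7,8]=1
  size 3 → [4,5,6]=1  [5,6,8]=3  [6,7,8]=3
  size 4 → [3,4,5,6]=1  [4,5,6,8]=4  [5,6,7,8]=6
  size 5 → [2,3,4,5,6]=1  [3,4,5,6,8]=5  [4,5,6,7,8]=10
  size 6 → [1,2,3,4,5,6]=1  [2,3,4,5,6,8]=6  [3,4,5,6,7,8]=15
  size 7 → [0,1,2,3,4,5,6]=1  [1,2,3,4,5,6,8]=7  [2,3,4,5,6,7,8]=21
  first=0(i) contributes 28
  first=7(e) contributes 8
|[w]| = 36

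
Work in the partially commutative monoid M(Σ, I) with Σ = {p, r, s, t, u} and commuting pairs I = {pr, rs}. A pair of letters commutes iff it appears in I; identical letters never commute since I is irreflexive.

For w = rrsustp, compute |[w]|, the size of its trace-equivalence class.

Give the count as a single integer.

#0=r has no predecessor
#1=r depends on [0:r]
#2=s has no predecessor
#3=u depends on [1:r, 2:s]
#4=s depends on [3:u]
#5=t depends on [4:s]
#6=p depends on [5:t]
sources: [0:r, 2:s]
N(rest) = Σ N(rest − s) over sources s of rest; N(one piece) = 1:
  size 1 → [6]=1
  size 2 → [5,6]=1
  size 3 → [4,5,6]=1
  size 4 → [3,4,5,6]=1
  size 5 → [1,3,4,5,6]=1  [2,3,4,5,6]=1
  first=0(r) contributes 2
  first=2(s) contributes 1
|[w]| = 3

3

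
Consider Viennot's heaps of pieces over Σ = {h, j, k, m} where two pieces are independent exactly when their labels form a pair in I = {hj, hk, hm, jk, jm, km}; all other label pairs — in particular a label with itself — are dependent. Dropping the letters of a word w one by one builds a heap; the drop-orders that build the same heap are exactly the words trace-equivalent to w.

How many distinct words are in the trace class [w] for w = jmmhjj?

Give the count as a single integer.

60

#0=j has no predecessor
#1=m has no predecessor
#2=m depends on [1:m]
#3=h has no predecessor
#4=j depends on [0:j]
#5=j depends on [4:j]
sources: [0:j, 1:m, 3:h]
N(rest) = Σ N(rest − s) over sources s of rest; N(one piece) = 1:
  size 1 → [2]=1  [3]=1  [5]=1
  size 2 → [1,2]=1  [2,3]=2  [2,5]=2  [3,5]=2  [4,5]=1
  size 3 → [0,4,5]=1  [1,2,3]=3  [1,2,5]=3  [2,3,5]=6  [2,4,5]=3  [3,4,5]=3
  size 4 → [0,2,4,5]=4  [0,3,4,5]=4  [1,2,3,5]=12  [1,2,4,5]=6  [2,3,4,5]=12
  first=0(j) contributes 30
  first=1(m) contributes 20
  first=3(h) contributes 10
|[w]| = 60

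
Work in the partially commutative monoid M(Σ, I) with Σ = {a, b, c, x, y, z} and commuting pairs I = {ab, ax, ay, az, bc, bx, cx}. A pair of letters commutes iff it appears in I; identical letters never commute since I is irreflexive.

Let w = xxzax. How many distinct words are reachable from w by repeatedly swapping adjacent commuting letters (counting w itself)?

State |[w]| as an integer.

0(x) covers ∅
1(x) covers 0:x
2(z) covers 1:x
3(a) covers ∅
4(x) covers 2:z
floor of heap: 0:x, 3:a
completions by unplaced set U, small U first (add the entries for U minus each lowest piece of U):
  |U|=1: {3}:1  {4}:1
  |U|=2: {2,4}:1  {3,4}:2
  |U|=3: {1,2,4}:1  {2,3,4}:3
  start at 0(x): 4
  start at 3(a): 1
sum over floor = 5

5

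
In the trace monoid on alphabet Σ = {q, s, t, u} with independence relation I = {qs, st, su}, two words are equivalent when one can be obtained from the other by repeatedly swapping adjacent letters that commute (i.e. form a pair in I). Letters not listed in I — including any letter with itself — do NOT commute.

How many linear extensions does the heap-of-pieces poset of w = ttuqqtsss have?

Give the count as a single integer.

84

drop 0:t onto floor
drop 1:t onto {0:t}
drop 2:u onto {1:t}
drop 3:q onto {2:u}
drop 4:q onto {3:q}
drop 5:t onto {4:q}
drop 6:s onto floor
drop 7:s onto {6:s}
drop 8:s onto {7:s}
ground layer = {0:t, 6:s}
drop-orders for the pieces not yet dropped (sum over which currently-grounded one goes next):
  1 to go: {5} 1  {8} 1
  2 to go: {4,5} 1  {5,8} 2  {7,8} 1
  3 to go: {3,4,5} 1  {4,5,8} 3  {5,7,8} 3  {6,7,8} 1
  4 to go: {2,3,4,5} 1  {3,4,5,8} 4  {4,5,7,8} 6  {5,6,7,8} 4
  5 to go: {1,2,3,4,5} 1  {2,3,4,5,8} 5  {3,4,5,7,8} 10  {4,5,6,7,8} 10
  6 to go: {0,1,2,3,4,5} 1  {1,2,3,4,5,8} 6  {2,3,4,5,7,8} 15  {3,4,5,6,7,8} 20
  7 to go: {0,1,2,3,4,5,8} 7  {1,2,3,4,5,7,8} 21  {2,3,4,5,6,7,8} 35
  if 0:t drops first: 56 orders
  if 6:s drops first: 28 orders
heap linearizations: 84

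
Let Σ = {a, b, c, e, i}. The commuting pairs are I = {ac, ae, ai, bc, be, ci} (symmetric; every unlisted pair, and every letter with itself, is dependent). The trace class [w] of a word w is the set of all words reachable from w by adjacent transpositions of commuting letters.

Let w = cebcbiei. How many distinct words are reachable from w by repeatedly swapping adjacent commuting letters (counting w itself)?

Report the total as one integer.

0(c) covers ∅
1(e) covers 0:c
2(b) covers ∅
3(c) covers 1:e
4(b) covers 2:b
5(i) covers 1:e, 4:b
6(e) covers 3:c, 5:i
7(i) covers 6:e
floor of heap: 0:c, 2:b
completions by unplaced set U, small U first (add the entries for U minus each lowest piece of U):
  |U|=1: {7}:1
  |U|=2: {6,7}:1
  |U|=3: {3,6,7}:1  {5,6,7}:1
  |U|=4: {3,5,6,7}:2  {4,5,6,7}:1
  |U|=5: {1,3,5,6,7}:2  {2,4,5,6,7}:1  {3,4,5,6,7}:3
  |U|=6: {0,1,3,5,6,7}:2  {1,3,4,5,6,7}:5  {2,3,4,5,6,7}:4
  start at 0(c): 9
  start at 2(b): 7
sum over floor = 16

16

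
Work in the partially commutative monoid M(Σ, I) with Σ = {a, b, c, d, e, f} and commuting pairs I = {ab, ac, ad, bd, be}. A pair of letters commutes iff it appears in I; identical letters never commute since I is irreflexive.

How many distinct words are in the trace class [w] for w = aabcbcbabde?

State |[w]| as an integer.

584

drop 0:a onto floor
drop 1:a onto {0:a}
drop 2:b onto floor
drop 3:c onto {2:b}
drop 4:b onto {3:c}
drop 5:c onto {4:b}
drop 6:b onto {5:c}
drop 7:a onto {1:a}
drop 8:b onto {6:b}
drop 9:d onto {5:c}
drop 10:e onto {7:a, 9:d}
ground layer = {0:a, 2:b}
drop-orders for the pieces not yet dropped (sum over which currently-grounded one goes next):
  1 to go: {8} 1  {10} 1
  2 to go: {6,8} 1  {7,10} 1  {8,10} 2  {9,10} 1
  3 to go: {1,7,10} 1  {6,8,10} 3  {7,8,10} 3  {7,9,10} 2  {8,9,10} 3
  4 to go: {0,1,7,10} 1  {1,7,8,10} 4  {1,7,9,10} 3  {6,7,8,10} 6  {6,8,9,10} 6  {7,8,9,10} 8
  5 to go: {0,1,7,8,10} 5  {0,1,7,9,10} 4  {1,6,7,8,10} 10  {1,7,8,9,10} 15  {5,6,8,9,10} 6  {6,7,8,9,10} 20
  6 to go: {0,1,6,7,8,10} 15  {0,1,7,8,9,10} 24  {1,6,7,8,9,10} 45  {4,5,6,8,9,10} 6  {5,6,7,8,9,10} 26
  7 to go: {0,1,6,7,8,9,10} 84  {1,5,6,7,8,9,10} 71  {3,4,5,6,8,9,10} 6  {4,5,6,7,8,9,10} 32
  8 to go: {0,1,5,6,7,8,9,10} 155  {1,4,5,6,7,8,9,10} 103  {2,3,4,5,6,8,9,10} 6  {3,4,5,6,7,8,9,10} 38
  9 to go: {0,1,4,5,6,7,8,9,10} 258  {1,3,4,5,6,7,8,9,10} 141  {2,3,4,5,6,7,8,9,10} 44
  if 0:a drops first: 185 orders
  if 2:b drops first: 399 orders
heap linearizations: 584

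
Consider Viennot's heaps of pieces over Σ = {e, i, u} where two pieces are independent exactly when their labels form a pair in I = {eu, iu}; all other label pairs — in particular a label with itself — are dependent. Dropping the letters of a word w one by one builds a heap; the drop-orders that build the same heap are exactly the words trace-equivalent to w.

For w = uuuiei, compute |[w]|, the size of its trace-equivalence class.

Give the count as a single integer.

#0=u has no predecessor
#1=u depends on [0:u]
#2=u depends on [1:u]
#3=i has no predecessor
#4=e depends on [3:i]
#5=i depends on [4:e]
sources: [0:u, 3:i]
N(rest) = Σ N(rest − s) over sources s of rest; N(one piece) = 1:
  size 1 → [2]=1  [5]=1
  size 2 → [1,2]=1  [2,5]=2  [4,5]=1
  size 3 → [0,1,2]=1  [1,2,5]=3  [2,4,5]=3  [3,4,5]=1
  size 4 → [0,1,2,5]=4  [1,2,4,5]=6  [2,3,4,5]=4
  first=0(u) contributes 10
  first=3(i) contributes 10
|[w]| = 20

20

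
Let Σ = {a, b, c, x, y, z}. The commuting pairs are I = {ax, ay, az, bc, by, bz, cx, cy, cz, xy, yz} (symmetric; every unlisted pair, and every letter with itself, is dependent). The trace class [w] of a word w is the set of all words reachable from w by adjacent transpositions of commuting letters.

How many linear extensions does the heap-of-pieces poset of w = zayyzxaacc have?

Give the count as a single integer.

#0=z has no predecessor
#1=a has no predecessor
#2=y has no predecessor
#3=y depends on [2:y]
#4=z depends on [0:z]
#5=x depends on [4:z]
#6=a depends on [1:a]
#7=a depends on [6:a]
#8=c depends on [7:a]
#9=c depends on [8:c]
sources: [0:z, 1:a, 2:y]
N(rest) = Σ N(rest − s) over sources s of rest; N(one piece) = 1:
  size 1 → [3]=1  [5]=1  [9]=1
  size 2 → [2,3]=1  [3,5]=2  [3,9]=2  [4,5]=1  [5,9]=2  [8,9]=1
  size 3 → [0,4,5]=1  [2,3,5]=3  [2,3,9]=3  [3,4,5]=3  [3,5,9]=6  [3,8,9]=3  [4,5,9]=3  [5,8,9]=3  [7,8,9]=1
  size 4 → [0,3,4,5]=4  [0,4,5,9]=4  [2,3,4,5]=6  [2,3,5,9]=12  [2,3,8,9]=6  [3,4,5,9]=12  [3,5,8,9]=12  [3,7,8,9]=4  [4,5,8,9]=6  [5,7,8,9]=4  [6,7,8,9]=1
  size 5 → [0,2,3,4,5]=10  [0,3,4,5,9]=20  [0,4,5,8,9]=10  [1,6,7,8,9]=1  [2,3,4,5,9]=30  [2,3,5,8,9]=30  [2,3,7,8,9]=10  [3,4,5,8,9]=30  [3,5,7,8,9]=20  [3,6,7,8,9]=5  [4,5,7,8,9]=10  [5,6,7,8,9]=5
  size 6 → [0,2,3,4,5,9]=60  [0,3,4,5,8,9]=60  [0,4,5,7,8,9]=20  [1,3,6,7,8,9]=6  [1,5,6,7,8,9]=6  [2,3,4,5,8,9]=90  [2,3,5,7,8,9]=60  [2,3,6,7,8,9]=15  [3,4,5,7,8,9]=60  [3,5,6,7,8,9]=30  [4,5,6,7,8,9]=15
  size 7 → [0,2,3,4,5,8,9]=210  [0,3,4,5,7,8,9]=140  [0,4,5,6,7,8,9]=35  [1,2,3,6,7,8,9]=21  [1,3,5,6,7,8,9]=42  [1,4,5,6,7,8,9]=21  [2,3,4,5,7,8,9]=210  [2,3,5,6,7,8,9]=105  [3,4,5,6,7,8,9]=105
  size 8 → [0,1,4,5,6,7,8,9]=56  [0,2,3,4,5,7,8,9]=560  [0,3,4,5,6,7,8,9]=280  [1,2,3,5,6,7,8,9]=168  [1,3,4,5,6,7,8,9]=168  [2,3,4,5,6,7,8,9]=420
  first=0(z) contributes 756
  first=1(a) contributes 1260
  first=2(y) contributes 504
|[w]| = 2520

2520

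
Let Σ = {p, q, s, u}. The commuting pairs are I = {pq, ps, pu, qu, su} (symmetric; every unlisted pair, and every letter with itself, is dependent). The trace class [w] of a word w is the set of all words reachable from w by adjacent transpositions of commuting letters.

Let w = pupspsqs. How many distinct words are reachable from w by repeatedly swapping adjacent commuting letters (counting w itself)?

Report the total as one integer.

280

0(p) covers ∅
1(u) covers ∅
2(p) covers 0:p
3(s) covers ∅
4(p) covers 2:p
5(s) covers 3:s
6(q) covers 5:s
7(s) covers 6:q
floor of heap: 0:p, 1:u, 3:s
completions by unplaced set U, small U first (add the entries for U minus each lowest piece of U):
  |U|=1: {1}:1  {4}:1  {7}:1
  |U|=2: {1,4}:2  {1,7}:2  {2,4}:1  {4,7}:2  {6,7}:1
  |U|=3: {0,2,4}:1  {1,2,4}:3  {1,4,7}:6  {1,6,7}:3  {2,4,7}:3  {4,6,7}:3  {5,6,7}:1
  |U|=4: {0,1,2,4}:4  {0,2,4,7}:4  {1,2,4,7}:12  {1,4,6,7}:12  {1,5,6,7}:4  {2,4,6,7}:6  {3,5,6,7}:1  {4,5,6,7}:4
  |U|=5: {0,1,2,4,7}:20  {0,2,4,6,7}:10  {1,2,4,6,7}:30  {1,3,5,6,7}:5  {1,4,5,6,7}:20  {2,4,5,6,7}:10  {3,4,5,6,7}:5
  |U|=6: {0,1,2,4,6,7}:60  {0,2,4,5,6,7}:20  {1,2,4,5,6,7}:60  {1,3,4,5,6,7}:30  {2,3,4,5,6,7}:15
  start at 0(p): 105
  start at 1(u): 35
  start at 3(s): 140
sum over floor = 280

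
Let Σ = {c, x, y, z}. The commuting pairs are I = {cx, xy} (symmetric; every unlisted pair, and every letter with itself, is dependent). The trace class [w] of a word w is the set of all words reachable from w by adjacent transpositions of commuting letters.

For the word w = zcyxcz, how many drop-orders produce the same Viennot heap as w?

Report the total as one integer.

4

#0=z has no predecessor
#1=c depends on [0:z]
#2=y depends on [1:c]
#3=x depends on [0:z]
#4=c depends on [2:y]
#5=z depends on [3:x, 4:c]
sources: [0:z]
N(rest) = Σ N(rest − s) over sources s of rest; N(one piece) = 1:
  size 1 → [5]=1
  size 2 → [3,5]=1  [4,5]=1
  size 3 → [2,4,5]=1  [3,4,5]=2
  size 4 → [1,2,4,5]=1  [2,3,4,5]=3
  first=0(z) contributes 4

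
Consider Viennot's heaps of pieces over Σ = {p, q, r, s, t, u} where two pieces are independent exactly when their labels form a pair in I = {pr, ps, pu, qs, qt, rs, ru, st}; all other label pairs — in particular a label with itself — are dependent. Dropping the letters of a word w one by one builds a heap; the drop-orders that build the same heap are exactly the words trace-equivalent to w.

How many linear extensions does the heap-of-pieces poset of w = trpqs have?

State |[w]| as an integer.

0(t) covers ∅
1(r) covers 0:t
2(p) covers 0:t
3(q) covers 1:r, 2:p
4(s) covers ∅
floor of heap: 0:t, 4:s
completions by unplaced set U, small U first (add the entries for U minus each lowest piece of U):
  |U|=1: {3}:1  {4}:1
  |U|=2: {1,3}:1  {2,3}:1  {3,4}:2
  |U|=3: {1,2,3}:2  {1,3,4}:3  {2,3,4}:3
  start at 0(t): 8
  start at 4(s): 2
sum over floor = 10

10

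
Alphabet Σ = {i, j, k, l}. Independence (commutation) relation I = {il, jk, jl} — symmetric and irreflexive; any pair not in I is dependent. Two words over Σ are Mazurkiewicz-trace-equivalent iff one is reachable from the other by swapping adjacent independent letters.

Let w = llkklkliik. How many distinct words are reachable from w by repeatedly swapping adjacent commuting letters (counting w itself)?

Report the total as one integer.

drop 0:l onto floor
drop 1:l onto {0:l}
drop 2:k onto {1:l}
drop 3:k onto {2:k}
drop 4:l onto {3:k}
drop 5:k onto {4:l}
drop 6:l onto {5:k}
drop 7:i onto {5:k}
drop 8:i onto {7:i}
drop 9:k onto {6:l, 8:i}
ground layer = {0:l}
drop-orders for the pieces not yet dropped (sum over which currently-grounded one goes next):
  1 to go: {9} 1
  2 to go: {6,9} 1  {8,9} 1
  3 to go: {6,8,9} 2  {7,8,9} 1
  4 to go: {6,7,8,9} 3
  5 to go: {5,6,7,8,9} 3
  6 to go: {4,5,6,7,8,9} 3
  7 to go: {3,4,5,6,7,8,9} 3
  8 to go: {2,3,4,5,6,7,8,9} 3
  if 0:l drops first: 3 orders

3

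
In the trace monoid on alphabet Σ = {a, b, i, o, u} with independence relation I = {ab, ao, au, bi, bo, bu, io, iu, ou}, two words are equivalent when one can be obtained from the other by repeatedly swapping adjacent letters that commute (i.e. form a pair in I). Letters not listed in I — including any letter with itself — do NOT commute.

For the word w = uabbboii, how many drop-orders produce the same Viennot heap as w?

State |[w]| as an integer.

1120

drop 0:u onto floor
drop 1:a onto floor
drop 2:b onto floor
drop 3:b onto {2:b}
drop 4:b onto {3:b}
drop 5:o onto floor
drop 6:i onto {1:a}
drop 7:i onto {6:i}
ground layer = {0:u, 1:a, 2:b, 5:o}
drop-orders for the pieces not yet dropped (sum over which currently-grounded one goes next):
  1 to go: {0} 1  {4} 1  {5} 1  {7} 1
  2 to go: {0,4} 2  {0,5} 2  {0,7} 2  {3,4} 1  {4,5} 2  {4,7} 2  {5,7} 2  {6,7} 1
  3 to go: {0,3,4} 3  {0,4,5} 6  {0,4,7} 6  {0,5,7} 6  {0,6,7} 3  {1,6,7} 1  {2,3,4} 1  {3,4,5} 3  {3,4,7} 3  {4,5,7} 6  {4,6,7} 3  {5,6,7} 3
  4 to go: {0,1,6,7} 4  {0,2,3,4} 4  {0,3,4,5} 12  {0,3,4,7} 12  {0,4,5,7} 24  {0,4,6,7} 12  {0,5,6,7} 12  {1,4,6,7} 4  {1,5,6,7} 4  {2,3,4,5} 4  {2,3,4,7} 4  {3,4,5,7} 12  {3,4,6,7} 6  {4,5,6,7} 12
  5 to go: {0,1,4,6,7} 20  {0,1,5,6,7} 20  {0,2,3,4,5} 20  {0,2,3,4,7} 20  {0,3,4,5,7} 60  {0,3,4,6,7} 30  {0,4,5,6,7} 60  {1,3,4,6,7} 10  {1,4,5,6,7} 20  {2,3,4,5,7} 20  {2,3,4,6,7} 10  {3,4,5,6,7} 30
  6 to go: {0,1,3,4,6,7} 60  {0,1,4,5,6,7} 120  {0,2,3,4,5,7} 120  {0,2,3,4,6,7} 60  {0,3,4,5,6,7} 180  {1,2,3,4,6,7} 20  {1,3,4,5,6,7} 60  {2,3,4,5,6,7} 60
  if 0:u drops first: 140 orders
  if 1:a drops first: 420 orders
  if 2:b drops first: 420 orders
  if 5:o drops first: 140 orders
heap linearizations: 1120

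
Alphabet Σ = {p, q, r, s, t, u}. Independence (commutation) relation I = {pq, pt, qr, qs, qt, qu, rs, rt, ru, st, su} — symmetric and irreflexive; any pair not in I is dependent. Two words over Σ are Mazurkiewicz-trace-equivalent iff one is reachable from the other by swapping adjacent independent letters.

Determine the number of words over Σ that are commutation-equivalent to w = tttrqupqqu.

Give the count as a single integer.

600

#0=t has no predecessor
#1=t depends on [0:t]
#2=t depends on [1:t]
#3=r has no predecessor
#4=q has no predecessor
#5=u depends on [2:t]
#6=p depends on [3:r, 5:u]
#7=q depends on [4:q]
#8=q depends on [7:q]
#9=u depends on [6:p]
sources: [0:t, 3:r, 4:q]
N(rest) = Σ N(rest − s) over sources s of rest; N(one piece) = 1:
  size 1 → [8]=1  [9]=1
  size 2 → [6,9]=1  [7,8]=1  [8,9]=2
  size 3 → [3,6,9]=1  [4,7,8]=1  [5,6,9]=1  [6,8,9]=3  [7,8,9]=3
  size 4 → [2,5,6,9]=1  [3,5,6,9]=2  [3,6,8,9]=4  [4,7,8,9]=4  [5,6,8,9]=4  [6,7,8,9]=6
  size 5 → [1,2,5,6,9]=1  [2,3,5,6,9]=3  [2,5,6,8,9]=5  [3,5,6,8,9]=10  [3,6,7,8,9]=10  [4,6,7,8,9]=10  [5,6,7,8,9]=10
  size 6 → [0,1,2,5,6,9]=1  [1,2,3,5,6,9]=4  [1,2,5,6,8,9]=6  [2,3,5,6,8,9]=18  [2,5,6,7,8,9]=15  [3,4,6,7,8,9]=20  [3,5,6,7,8,9]=30  [4,5,6,7,8,9]=20
  size 7 → [0,1,2,3,5,6,9]=5  [0,1,2,5,6,8,9]=7  [1,2,3,5,6,8,9]=28  [1,2,5,6,7,8,9]=21  [2,3,5,6,7,8,9]=63  [2,4,5,6,7,8,9]=35  [3,4,5,6,7,8,9]=70
  size 8 → [0,1,2,3,5,6,8,9]=40  [0,1,2,5,6,7,8,9]=28  [1,2,3,5,6,7,8,9]=112  [1,2,4,5,6,7,8,9]=56  [2,3,4,5,6,7,8,9]=168
  first=0(t) contributes 336
  first=3(r) contributes 84
  first=4(q) contributes 180
|[w]| = 600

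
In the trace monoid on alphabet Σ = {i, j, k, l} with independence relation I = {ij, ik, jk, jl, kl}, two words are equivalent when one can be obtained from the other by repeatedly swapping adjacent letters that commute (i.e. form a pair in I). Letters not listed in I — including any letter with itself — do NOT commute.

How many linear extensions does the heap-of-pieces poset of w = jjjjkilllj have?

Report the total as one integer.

1260

drop 0:j onto floor
drop 1:j onto {0:j}
drop 2:j onto {1:j}
drop 3:j onto {2:j}
drop 4:k onto floor
drop 5:i onto floor
drop 6:l onto {5:i}
drop 7:l onto {6:l}
drop 8:l onto {7:l}
drop 9:j onto {3:j}
ground layer = {0:j, 4:k, 5:i}
drop-orders for the pieces not yet dropped (sum over which currently-grounded one goes next):
  1 to go: {4} 1  {8} 1  {9} 1
  2 to go: {3,9} 1  {4,8} 2  {4,9} 2  {7,8} 1  {8,9} 2
  3 to go: {2,3,9} 1  {3,4,9} 3  {3,8,9} 3  {4,7,8} 3  {4,8,9} 6  {6,7,8} 1  {7,8,9} 3
  4 to go: {1,2,3,9} 1  {2,3,4,9} 4  {2,3,8,9} 4  {3,4,8,9} 12  {3,7,8,9} 6  {4,6,7,8} 4  {4,7,8,9} 12  {5,6,7,8} 1  {6,7,8,9} 4
  5 to go: {0,1,2,3,9} 1  {1,2,3,4,9} 5  {1,2,3,8,9} 5  {2,3,4,8,9} 20  {2,3,7,8,9} 10  {3,4,7,8,9} 30  {3,6,7,8,9} 10  {4,5,6,7,8} 5  {4,6,7,8,9} 20  {5,6,7,8,9} 5
  6 to go: {0,1,2,3,4,9} 6  {0,1,2,3,8,9} 6  {1,2,3,4,8,9} 30  {1,2,3,7,8,9} 15  {2,3,4,7,8,9} 60  {2,3,6,7,8,9} 20  {3,4,6,7,8,9} 60  {3,5,6,7,8,9} 15  {4,5,6,7,8,9} 30
  7 to go: {0,1,2,3,4,8,9} 42  {0,1,2,3,7,8,9} 21  {1,2,3,4,7,8,9} 105  {1,2,3,6,7,8,9} 35  {2,3,4,6,7,8,9} 140  {2,3,5,6,7,8,9} 35  {3,4,5,6,7,8,9} 105
  8 to go: {0,1,2,3,4,7,8,9} 168  {0,1,2,3,6,7,8,9} 56  {1,2,3,4,6,7,8,9} 280  {1,2,3,5,6,7,8,9} 70  {2,3,4,5,6,7,8,9} 280
  if 0:j drops first: 630 orders
  if 4:k drops first: 126 orders
  if 5:i drops first: 504 orders
heap linearizations: 1260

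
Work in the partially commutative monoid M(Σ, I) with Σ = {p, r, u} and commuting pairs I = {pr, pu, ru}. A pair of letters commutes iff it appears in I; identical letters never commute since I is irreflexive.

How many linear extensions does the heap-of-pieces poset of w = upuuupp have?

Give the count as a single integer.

35

piece 0:u — minimal
piece 1:p — minimal
piece 2:u rests on {0:u}
piece 3:u rests on {2:u}
piece 4:u rests on {3:u}
piece 5:p rests on {1:p}
piece 6:p rests on {5:p}
minimal pieces: {0:u, 1:p}
ways to finish when only these pieces remain (= sum over removing one remaining piece with nothing left below it):
  1 left: {4}→1  {6}→1
  2 left: {3,4}→1  {4,6}→2  {5,6}→1
  3 left: {1,5,6}→1  {2,3,4}→1  {3,4,6}→3  {4,5,6}→3
  4 left: {0,2,3,4}→1  {1,4,5,6}→4  {2,3,4,6}→4  {3,4,5,6}→6
  5 left: {0,2,3,4,6}→5  {1,3,4,5,6}→10  {2,3,4,5,6}→10
  placing 0:u first → 20 extensions
  placing 1:p first → 15 extensions
total linear extensions = 35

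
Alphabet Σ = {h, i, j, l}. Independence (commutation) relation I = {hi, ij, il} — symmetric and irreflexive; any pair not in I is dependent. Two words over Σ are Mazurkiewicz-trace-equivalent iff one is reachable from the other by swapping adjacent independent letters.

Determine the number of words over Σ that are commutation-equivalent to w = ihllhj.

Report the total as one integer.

6

#0=i has no predecessor
#1=h has no predecessor
#2=l depends on [1:h]
#3=l depends on [2:l]
#4=h depends on [3:l]
#5=j depends on [4:h]
sources: [0:i, 1:h]
N(rest) = Σ N(rest − s) over sources s of rest; N(one piece) = 1:
  size 1 → [0]=1  [5]=1
  size 2 → [0,5]=2  [4,5]=1
  size 3 → [0,4,5]=3  [3,4,5]=1
  size 4 → [0,3,4,5]=4  [2,3,4,5]=1
  first=0(i) contributes 1
  first=1(h) contributes 5
|[w]| = 6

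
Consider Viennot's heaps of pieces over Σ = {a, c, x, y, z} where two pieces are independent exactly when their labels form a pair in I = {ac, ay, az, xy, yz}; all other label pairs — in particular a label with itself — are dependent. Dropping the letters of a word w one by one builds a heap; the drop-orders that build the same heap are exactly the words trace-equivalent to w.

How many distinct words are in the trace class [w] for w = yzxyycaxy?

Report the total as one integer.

70

0(y) covers ∅
1(z) covers ∅
2(x) covers 1:z
3(y) covers 0:y
4(y) covers 3:y
5(c) covers 2:x, 4:y
6(a) covers 2:x
7(x) covers 5:c, 6:a
8(y) covers 5:c
floor of heap: 0:y, 1:z
completions by unplaced set U, small U first (add the entries for U minus each lowest piece of U):
  |U|=1: {7}:1  {8}:1
  |U|=2: {6,7}:1  {7,8}:2
  |U|=3: {5,7,8}:2  {6,7,8}:3
  |U|=4: {4,5,7,8}:2  {5,6,7,8}:5
  |U|=5: {2,5,6,7,8}:5  {3,4,5,7,8}:2  {4,5,6,7,8}:7
  |U|=6: {0,3,4,5,7,8}:2  {1,2,5,6,7,8}:5  {2,4,5,6,7,8}:12  {3,4,5,6,7,8}:9
  |U|=7: {0,3,4,5,6,7,8}:11  {1,2,4,5,6,7,8}:17  {2,3,4,5,6,7,8}:21
  start at 0(y): 38
  start at 1(z): 32
sum over floor = 70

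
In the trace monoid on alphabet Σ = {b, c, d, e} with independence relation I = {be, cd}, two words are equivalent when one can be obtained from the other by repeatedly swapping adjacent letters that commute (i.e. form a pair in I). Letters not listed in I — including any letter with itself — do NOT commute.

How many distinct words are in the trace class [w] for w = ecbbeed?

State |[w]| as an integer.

6

drop 0:e onto floor
drop 1:c onto {0:e}
drop 2:b onto {1:c}
drop 3:b onto {2:b}
drop 4:e onto {1:c}
drop 5:e onto {4:e}
drop 6:d onto {3:b, 5:e}
ground layer = {0:e}
drop-orders for the pieces not yet dropped (sum over which currently-grounded one goes next):
  1 to go: {6} 1
  2 to go: {3,6} 1  {5,6} 1
  3 to go: {2,3,6} 1  {3,5,6} 2  {4,5,6} 1
  4 to go: {2,3,5,6} 3  {3,4,5,6} 3
  5 to go: {2,3,4,5,6} 6
  if 0:e drops first: 6 orders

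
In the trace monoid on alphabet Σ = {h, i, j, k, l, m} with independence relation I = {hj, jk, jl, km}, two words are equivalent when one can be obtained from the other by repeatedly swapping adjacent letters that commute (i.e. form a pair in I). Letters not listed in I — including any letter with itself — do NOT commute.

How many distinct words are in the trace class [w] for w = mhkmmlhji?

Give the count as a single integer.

drop 0:m onto floor
drop 1:h onto {0:m}
drop 2:k onto {1:h}
drop 3:m onto {1:h}
drop 4:m onto {3:m}
drop 5:l onto {2:k, 4:m}
drop 6:h onto {5:l}
drop 7:j onto {4:m}
drop 8:i onto {6:h, 7:j}
ground layer = {0:m}
drop-orders for the pieces not yet dropped (sum over which currently-grounded one goes next):
  1 to go: {8} 1
  2 to go: {6,8} 1  {7,8} 1
  3 to go: {5,6,8} 1  {6,7,8} 2
  4 to go: {2,5,6,8} 1  {5,6,7,8} 3
  5 to go: {2,5,6,7,8} 4  {4,5,6,7,8} 3
  6 to go: {2,4,5,6,7,8} 7  {3,4,5,6,7,8} 3
  7 to go: {2,3,4,5,6,7,8} 10
  if 0:m drops first: 10 orders

10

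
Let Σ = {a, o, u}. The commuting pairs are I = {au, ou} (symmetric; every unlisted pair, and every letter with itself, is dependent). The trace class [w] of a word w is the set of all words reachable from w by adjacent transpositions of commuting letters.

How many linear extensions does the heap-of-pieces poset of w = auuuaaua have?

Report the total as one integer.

70

piece 0:a — minimal
piece 1:u — minimal
piece 2:u rests on {1:u}
piece 3:u rests on {2:u}
piece 4:a rests on {0:a}
piece 5:a rests on {4:a}
piece 6:u rests on {3:u}
piece 7:a rests on {5:a}
minimal pieces: {0:a, 1:u}
ways to finish when only these pieces remain (= sum over removing one remaining piece with nothing left below it):
  1 left: {6}→1  {7}→1
  2 left: {3,6}→1  {5,7}→1  {6,7}→2
  3 left: {2,3,6}→1  {3,6,7}→3  {4,5,7}→1  {5,6,7}→3
  4 left: {0,4,5,7}→1  {1,2,3,6}→1  {2,3,6,7}→4  {3,5,6,7}→6  {4,5,6,7}→4
  5 left: {0,4,5,6,7}→5  {1,2,3,6,7}→5  {2,3,5,6,7}→10  {3,4,5,6,7}→10
  6 left: {0,3,4,5,6,7}→15  {1,2,3,5,6,7}→15  {2,3,4,5,6,7}→20
  placing 0:a first → 35 extensions
  placing 1:u first → 35 extensions
total linear extensions = 70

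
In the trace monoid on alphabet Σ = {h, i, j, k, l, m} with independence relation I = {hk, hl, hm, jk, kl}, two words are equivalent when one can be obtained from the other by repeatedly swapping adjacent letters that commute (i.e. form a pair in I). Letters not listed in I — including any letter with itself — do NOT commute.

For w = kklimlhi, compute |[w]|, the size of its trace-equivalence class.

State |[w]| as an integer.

9

drop 0:k onto floor
drop 1:k onto {0:k}
drop 2:l onto floor
drop 3:i onto {1:k, 2:l}
drop 4:m onto {3:i}
drop 5:l onto {4:m}
drop 6:h onto {3:i}
drop 7:i onto {5:l, 6:h}
ground layer = {0:k, 2:l}
drop-orders for the pieces not yet dropped (sum over which currently-grounded one goes next):
  1 to go: {7} 1
  2 to go: {5,7} 1  {6,7} 1
  3 to go: {4,5,7} 1  {5,6,7} 2
  4 to go: {4,5,6,7} 3
  5 to go: {3,4,5,6,7} 3
  6 to go: {1,3,4,5,6,7} 3  {2,3,4,5,6,7} 3
  if 0:k drops first: 6 orders
  if 2:l drops first: 3 orders
heap linearizations: 9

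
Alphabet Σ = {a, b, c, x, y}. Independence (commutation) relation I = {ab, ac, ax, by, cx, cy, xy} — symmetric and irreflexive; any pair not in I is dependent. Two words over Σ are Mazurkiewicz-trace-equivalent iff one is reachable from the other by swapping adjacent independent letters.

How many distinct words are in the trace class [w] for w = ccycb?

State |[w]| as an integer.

5

drop 0:c onto floor
drop 1:c onto {0:c}
drop 2:y onto floor
drop 3:c onto {1:c}
drop 4:b onto {3:c}
ground layer = {0:c, 2:y}
drop-orders for the pieces not yet dropped (sum over which currently-grounded one goes next):
  1 to go: {2} 1  {4} 1
  2 to go: {2,4} 2  {3,4} 1
  3 to go: {1,3,4} 1  {2,3,4} 3
  if 0:c drops first: 4 orders
  if 2:y drops first: 1 orders
heap linearizations: 5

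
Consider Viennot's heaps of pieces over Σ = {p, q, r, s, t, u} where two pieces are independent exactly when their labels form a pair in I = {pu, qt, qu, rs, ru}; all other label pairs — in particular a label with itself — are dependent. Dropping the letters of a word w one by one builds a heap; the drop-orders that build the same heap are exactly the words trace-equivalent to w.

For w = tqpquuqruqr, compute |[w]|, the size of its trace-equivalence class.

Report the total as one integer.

piece 0:t — minimal
piece 1:q — minimal
piece 2:p rests on {0:t, 1:q}
piece 3:q rests on {2:p}
piece 4:u rests on {0:t}
piece 5:u rests on {4:u}
piece 6:q rests on {3:q}
piece 7:r rests on {6:q}
piece 8:u rests on {5:u}
piece 9:q rests on {7:r}
piece 10:r rests on {9:q}
minimal pieces: {0:t, 1:q}
ways to finish when only these pieces remain (= sum over removing one remaining piece with nothing left below it):
  1 left: {8}→1  {10}→1
  2 left: {5,8}→1  {8,10}→2  {9,10}→1
  3 left: {4,5,8}→1  {5,8,10}→3  {7,9,10}→1  {8,9,10}→3
  4 left: {4,5,8,10}→4  {5,8,9,10}→6  {6,7,9,10}→1  {7,8,9,10}→4
  5 left: {3,6,7,9,10}→1  {4,5,8,9,10}→10  {5,7,8,9,10}→10  {6,7,8,9,10}→5
  6 left: {2,3,6,7,9,10}→1  {3,6,7,8,9,10}→6  {4,5,7,8,9,10}→20  {5,6,7,8,9,10}→15
  7 left: {1,2,3,6,7,9,10}→1  {2,3,6,7,8,9,10}→7  {3,5,6,7,8,9,10}→21  {4,5,6,7,8,9,10}→35
  8 left: {1,2,3,6,7,8,9,10}→8  {2,3,5,6,7,8,9,10}→28  {3,4,5,6,7,8,9,10}→56
  9 left: {1,2,3,5,6,7,8,9,10}→36  {2,3,4,5,6,7,8,9,10}→84
  placing 0:t first → 120 extensions
  placing 1:q first → 84 extensions
total linear extensions = 204

204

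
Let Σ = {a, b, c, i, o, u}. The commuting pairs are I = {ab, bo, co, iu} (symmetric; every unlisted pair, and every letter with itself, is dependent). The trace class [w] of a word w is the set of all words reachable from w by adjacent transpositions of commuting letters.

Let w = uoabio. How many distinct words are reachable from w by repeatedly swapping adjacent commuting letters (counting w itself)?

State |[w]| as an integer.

3

piece 0:u — minimal
piece 1:o rests on {0:u}
piece 2:a rests on {1:o}
piece 3:b rests on {0:u}
piece 4:i rests on {2:a, 3:b}
piece 5:o rests on {4:i}
minimal pieces: {0:u}
ways to finish when only these pieces remain (= sum over removing one remaining piece with nothing left below it):
  1 left: {5}→1
  2 left: {4,5}→1
  3 left: {2,4,5}→1  {3,4,5}→1
  4 left: {1,2,4,5}→1  {2,3,4,5}→2
  placing 0:u first → 3 extensions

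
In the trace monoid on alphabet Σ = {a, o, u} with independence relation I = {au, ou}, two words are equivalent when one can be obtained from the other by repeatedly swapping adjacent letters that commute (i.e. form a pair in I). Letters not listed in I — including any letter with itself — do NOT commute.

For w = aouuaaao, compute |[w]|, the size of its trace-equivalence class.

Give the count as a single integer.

28

piece 0:a — minimal
piece 1:o rests on {0:a}
piece 2:u — minimal
piece 3:u rests on {2:u}
piece 4:a rests on {1:o}
piece 5:a rests on {4:a}
piece 6:a rests on {5:a}
piece 7:o rests on {6:a}
minimal pieces: {0:a, 2:u}
ways to finish when only these pieces remain (= sum over removing one remaining piece with nothing left below it):
  1 left: {3}→1  {7}→1
  2 left: {2,3}→1  {3,7}→2  {6,7}→1
  3 left: {2,3,7}→3  {3,6,7}→3  {5,6,7}→1
  4 left: {2,3,6,7}→6  {3,5,6,7}→4  {4,5,6,7}→1
  5 left: {1,4,5,6,7}→1  {2,3,5,6,7}→10  {3,4,5,6,7}→5
  6 left: {0,1,4,5,6,7}→1  {1,3,4,5,6,7}→6  {2,3,4,5,6,7}→15
  placing 0:a first → 21 extensions
  placing 2:u first → 7 extensions
total linear extensions = 28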